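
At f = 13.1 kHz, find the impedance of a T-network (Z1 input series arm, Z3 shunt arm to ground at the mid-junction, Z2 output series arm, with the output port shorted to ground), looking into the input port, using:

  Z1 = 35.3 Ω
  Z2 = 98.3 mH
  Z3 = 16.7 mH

Step 1 — Angular frequency: ω = 2π·f = 2π·1.31e+04 = 8.231e+04 rad/s.
Step 2 — Component impedances:
  Z1: Z = R = 35.3 Ω
  Z2: Z = jωL = j·8.231e+04·0.0983 = 0 + j8091 Ω
  Z3: Z = jωL = j·8.231e+04·0.0167 = 0 + j1375 Ω
Step 3 — With the output port shorted to ground, the output series arm Z2 runs from the junction to ground; the shunt arm Z3 also runs from the junction to ground. They appear in parallel: Z3 || Z2 = 0 + j1175 Ω.
Step 4 — Series with input arm Z1: Z_in = Z1 + (Z3 || Z2) = 35.3 + j1175 Ω = 1175∠88.3° Ω.

Z = 35.3 + j1175 Ω = 1175∠88.3° Ω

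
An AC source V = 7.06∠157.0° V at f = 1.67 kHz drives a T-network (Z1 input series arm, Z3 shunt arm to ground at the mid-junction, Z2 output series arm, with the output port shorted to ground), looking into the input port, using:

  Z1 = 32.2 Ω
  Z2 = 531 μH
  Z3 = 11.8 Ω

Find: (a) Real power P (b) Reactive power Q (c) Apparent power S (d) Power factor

Step 1 — Angular frequency: ω = 2π·f = 2π·1670 = 1.049e+04 rad/s.
Step 2 — Component impedances:
  Z1: Z = R = 32.2 Ω
  Z2: Z = jωL = j·1.049e+04·0.000531 = 0 + j5.572 Ω
  Z3: Z = R = 11.8 Ω
Step 3 — With the output port shorted to ground, the output series arm Z2 runs from the junction to ground; the shunt arm Z3 also runs from the junction to ground. They appear in parallel: Z3 || Z2 = 2.151 + j4.556 Ω.
Step 4 — Series with input arm Z1: Z_in = Z1 + (Z3 || Z2) = 34.35 + j4.556 Ω = 34.65∠7.6° Ω.
Step 5 — Source phasor: V = 7.06∠157.0° V = -6.499 + j2.759 V.
Step 6 — Current: I = V / Z = -0.1754 + j0.1036 A = 0.2037∠149.4° A.
Step 7 — Complex power: S = V·I* = 1.426 + j0.1891 VA.
Step 8 — Real power: P = Re(S) = 1.426 W.
Step 9 — Reactive power: Q = Im(S) = 0.1891 VAR.
Step 10 — Apparent power: |S| = 1.438 VA.
Step 11 — Power factor: PF = P/|S| = 0.9913 (lagging).

(a) P = 1.426 W  (b) Q = 0.1891 VAR  (c) S = 1.438 VA  (d) PF = 0.9913 (lagging)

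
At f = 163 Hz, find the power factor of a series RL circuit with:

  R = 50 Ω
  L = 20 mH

Step 1 — Angular frequency: ω = 2π·f = 2π·163 = 1024 rad/s.
Step 2 — Component impedances:
  R: Z = R = 50 Ω
  L: Z = jωL = j·1024·0.02 = 0 + j20.48 Ω
Step 3 — Series combination: Z_total = R + L = 50 + j20.48 Ω = 54.03∠22.3° Ω.
Step 4 — Power factor: PF = cos(φ) = Re(Z)/|Z| = 50/54.03 = 0.9254.
Step 5 — Type: Im(Z) = 20.48 ⇒ lagging (phase φ = 22.3°).

PF = 0.9254 (lagging, φ = 22.3°)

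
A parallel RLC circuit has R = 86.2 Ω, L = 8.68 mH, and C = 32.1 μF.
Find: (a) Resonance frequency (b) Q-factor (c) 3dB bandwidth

Step 1 — Resonance: ω₀ = 1/√(LC) = 1/√(0.00868·3.21e-05) = 1894 rad/s.
Step 2 — f₀ = ω₀/(2π) = 301.5 Hz.
Step 3 — Parallel Q: Q = R/(ω₀L) = 86.2/(1894·0.00868) = 5.242.
Step 4 — Bandwidth: Δω = ω₀/Q = 361.4 rad/s; BW = Δω/(2π) = 57.52 Hz.

(a) f₀ = 301.5 Hz  (b) Q = 5.242  (c) BW = 57.52 Hz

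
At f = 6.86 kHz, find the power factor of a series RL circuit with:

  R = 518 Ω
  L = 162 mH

Step 1 — Angular frequency: ω = 2π·f = 2π·6860 = 4.31e+04 rad/s.
Step 2 — Component impedances:
  R: Z = R = 518 Ω
  L: Z = jωL = j·4.31e+04·0.162 = 0 + j6983 Ω
Step 3 — Series combination: Z_total = R + L = 518 + j6983 Ω = 7002∠85.8° Ω.
Step 4 — Power factor: PF = cos(φ) = Re(Z)/|Z| = 518/7002 = 0.07398.
Step 5 — Type: Im(Z) = 6983 ⇒ lagging (phase φ = 85.8°).

PF = 0.07398 (lagging, φ = 85.8°)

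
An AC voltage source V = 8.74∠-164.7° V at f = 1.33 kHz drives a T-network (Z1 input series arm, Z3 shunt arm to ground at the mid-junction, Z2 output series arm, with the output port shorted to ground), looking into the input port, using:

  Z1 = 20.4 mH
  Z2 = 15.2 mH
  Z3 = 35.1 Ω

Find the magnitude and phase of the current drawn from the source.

Step 1 — Angular frequency: ω = 2π·f = 2π·1330 = 8357 rad/s.
Step 2 — Component impedances:
  Z1: Z = jωL = j·8357·0.0204 = 0 + j170.5 Ω
  Z2: Z = jωL = j·8357·0.0152 = 0 + j127 Ω
  Z3: Z = R = 35.1 Ω
Step 3 — With the output port shorted to ground, the output series arm Z2 runs from the junction to ground; the shunt arm Z3 also runs from the junction to ground. They appear in parallel: Z3 || Z2 = 32.61 + j9.011 Ω.
Step 4 — Series with input arm Z1: Z_in = Z1 + (Z3 || Z2) = 32.61 + j179.5 Ω = 182.4∠79.7° Ω.
Step 5 — Source phasor: V = 8.74∠-164.7° V = -8.43 - j2.306 V.
Step 6 — Ohm's law: I = V / Z_total = (-8.43 - j2.306) / (32.61 + j179.5) = -0.0207 + j0.04321 A.
Step 7 — Convert to polar: |I| = 0.04791 A, ∠I = 115.6°.

I = 0.04791∠115.6° A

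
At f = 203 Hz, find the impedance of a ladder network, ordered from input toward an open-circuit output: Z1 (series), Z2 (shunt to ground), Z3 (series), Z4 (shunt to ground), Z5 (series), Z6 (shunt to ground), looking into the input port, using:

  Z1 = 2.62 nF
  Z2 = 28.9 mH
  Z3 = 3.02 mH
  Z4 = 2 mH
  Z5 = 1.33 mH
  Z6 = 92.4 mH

Step 1 — Angular frequency: ω = 2π·f = 2π·203 = 1275 rad/s.
Step 2 — Component impedances:
  Z1: Z = 1/(jωC) = -j/(ω·C) = 0 - j2.992e+05 Ω
  Z2: Z = jωL = j·1275·0.0289 = 0 + j36.86 Ω
  Z3: Z = jωL = j·1275·0.00302 = 0 + j3.852 Ω
  Z4: Z = jωL = j·1275·0.002 = 0 + j2.551 Ω
  Z5: Z = jωL = j·1275·0.00133 = 0 + j1.696 Ω
  Z6: Z = jωL = j·1275·0.0924 = 0 + j117.9 Ω
Step 3 — Ladder network (open output): work backward from the far end, alternating series and parallel combinations. Z_in = 0 - j2.992e+05 Ω = 2.992e+05∠-90.0° Ω.

Z = 0 - j2.992e+05 Ω = 2.992e+05∠-90.0° Ω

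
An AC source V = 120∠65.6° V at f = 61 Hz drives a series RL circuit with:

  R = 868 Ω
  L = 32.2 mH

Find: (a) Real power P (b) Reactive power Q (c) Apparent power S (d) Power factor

Step 1 — Angular frequency: ω = 2π·f = 2π·61 = 383.3 rad/s.
Step 2 — Component impedances:
  R: Z = R = 868 Ω
  L: Z = jωL = j·383.3·0.0322 = 0 + j12.34 Ω
Step 3 — Series combination: Z_total = R + L = 868 + j12.34 Ω = 868.1∠0.8° Ω.
Step 4 — Source phasor: V = 120∠65.6° V = 49.57 + j109.3 V.
Step 5 — Current: I = V / Z = 0.05889 + j0.1251 A = 0.1382∠64.8° A.
Step 6 — Complex power: S = V·I* = 16.59 + j0.2358 VA.
Step 7 — Real power: P = Re(S) = 16.59 W.
Step 8 — Reactive power: Q = Im(S) = 0.2358 VAR.
Step 9 — Apparent power: |S| = 16.59 VA.
Step 10 — Power factor: PF = P/|S| = 0.9999 (lagging).

(a) P = 16.59 W  (b) Q = 0.2358 VAR  (c) S = 16.59 VA  (d) PF = 0.9999 (lagging)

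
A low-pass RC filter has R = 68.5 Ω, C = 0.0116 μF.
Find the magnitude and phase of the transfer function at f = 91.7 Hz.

Step 1 — Angular frequency: ω = 2π·91.7 = 576.2 rad/s.
Step 2 — Transfer function: H(jω) = 1/(1 + jωRC).
Step 3 — Denominator: 1 + jωRC = 1 + j·576.2·68.5·1.16e-08 = 1 + j0.0004578.
Step 4 — H = 1 - j0.0004578.
Step 5 — Magnitude: |H| = 1 (-0.0 dB); phase: φ = -0.0°.

|H| = 1 (-0.0 dB), φ = -0.0°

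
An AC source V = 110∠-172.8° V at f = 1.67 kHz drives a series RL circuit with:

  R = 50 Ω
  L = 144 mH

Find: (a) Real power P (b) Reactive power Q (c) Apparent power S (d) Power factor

Step 1 — Angular frequency: ω = 2π·f = 2π·1670 = 1.049e+04 rad/s.
Step 2 — Component impedances:
  R: Z = R = 50 Ω
  L: Z = jωL = j·1.049e+04·0.144 = 0 + j1511 Ω
Step 3 — Series combination: Z_total = R + L = 50 + j1511 Ω = 1512∠88.1° Ω.
Step 4 — Source phasor: V = 110∠-172.8° V = -109.1 - j13.79 V.
Step 5 — Current: I = V / Z = -0.0115 + j0.07185 A = 0.07276∠99.1° A.
Step 6 — Complex power: S = V·I* = 0.2647 + j7.999 VA.
Step 7 — Real power: P = Re(S) = 0.2647 W.
Step 8 — Reactive power: Q = Im(S) = 7.999 VAR.
Step 9 — Apparent power: |S| = 8.004 VA.
Step 10 — Power factor: PF = P/|S| = 0.03307 (lagging).

(a) P = 0.2647 W  (b) Q = 7.999 VAR  (c) S = 8.004 VA  (d) PF = 0.03307 (lagging)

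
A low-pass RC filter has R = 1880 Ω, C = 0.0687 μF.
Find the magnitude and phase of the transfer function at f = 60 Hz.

Step 1 — Angular frequency: ω = 2π·60 = 377 rad/s.
Step 2 — Transfer function: H(jω) = 1/(1 + jωRC).
Step 3 — Denominator: 1 + jωRC = 1 + j·377·1880·6.87e-08 = 1 + j0.04869.
Step 4 — H = 0.9976 - j0.04858.
Step 5 — Magnitude: |H| = 0.9988 (-0.0 dB); phase: φ = -2.8°.

|H| = 0.9988 (-0.0 dB), φ = -2.8°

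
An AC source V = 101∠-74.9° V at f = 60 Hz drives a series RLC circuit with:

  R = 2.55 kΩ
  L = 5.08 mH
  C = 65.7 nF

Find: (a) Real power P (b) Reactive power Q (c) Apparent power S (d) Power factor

Step 1 — Angular frequency: ω = 2π·f = 2π·60 = 377 rad/s.
Step 2 — Component impedances:
  R: Z = R = 2550 Ω
  L: Z = jωL = j·377·0.00508 = 0 + j1.915 Ω
  C: Z = 1/(jωC) = -j/(ω·C) = 0 - j4.037e+04 Ω
Step 3 — Series combination: Z_total = R + L + C = 2550 - j4.037e+04 Ω = 4.045e+04∠-86.4° Ω.
Step 4 — Source phasor: V = 101∠-74.9° V = 26.31 - j97.51 V.
Step 5 — Current: I = V / Z = 0.002447 + j0.0004972 A = 0.002497∠11.5° A.
Step 6 — Complex power: S = V·I* = 0.0159 - j0.2517 VA.
Step 7 — Real power: P = Re(S) = 0.0159 W.
Step 8 — Reactive power: Q = Im(S) = -0.2517 VAR.
Step 9 — Apparent power: |S| = 0.2522 VA.
Step 10 — Power factor: PF = P/|S| = 0.06304 (leading).

(a) P = 0.0159 W  (b) Q = -0.2517 VAR  (c) S = 0.2522 VA  (d) PF = 0.06304 (leading)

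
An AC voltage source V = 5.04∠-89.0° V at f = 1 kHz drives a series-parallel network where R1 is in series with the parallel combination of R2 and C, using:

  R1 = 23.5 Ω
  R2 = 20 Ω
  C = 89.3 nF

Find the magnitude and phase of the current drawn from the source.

Step 1 — Angular frequency: ω = 2π·f = 2π·1000 = 6283 rad/s.
Step 2 — Component impedances:
  R1: Z = R = 23.5 Ω
  R2: Z = R = 20 Ω
  C: Z = 1/(jωC) = -j/(ω·C) = 0 - j1782 Ω
Step 3 — Parallel branch: R2 || C = 1/(1/R2 + 1/C) = 20 - j0.2244 Ω.
Step 4 — Series with R1: Z_total = R1 + (R2 || C) = 43.5 - j0.2244 Ω = 43.5∠-0.3° Ω.
Step 5 — Source phasor: V = 5.04∠-89.0° V = 0.08796 - j5.039 V.
Step 6 — Ohm's law: I = V / Z_total = (0.08796 - j5.039) / (43.5 - j0.2244) = 0.00262 - j0.1158 A.
Step 7 — Convert to polar: |I| = 0.1159 A, ∠I = -88.7°.

I = 0.1159∠-88.7° A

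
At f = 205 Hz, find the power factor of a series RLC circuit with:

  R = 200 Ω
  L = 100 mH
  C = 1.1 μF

Step 1 — Angular frequency: ω = 2π·f = 2π·205 = 1288 rad/s.
Step 2 — Component impedances:
  R: Z = R = 200 Ω
  L: Z = jωL = j·1288·0.1 = 0 + j128.8 Ω
  C: Z = 1/(jωC) = -j/(ω·C) = 0 - j705.8 Ω
Step 3 — Series combination: Z_total = R + L + C = 200 - j577 Ω = 610.7∠-70.9° Ω.
Step 4 — Power factor: PF = cos(φ) = Re(Z)/|Z| = 200/610.7 = 0.3275.
Step 5 — Type: Im(Z) = -577 ⇒ leading (phase φ = -70.9°).

PF = 0.3275 (leading, φ = -70.9°)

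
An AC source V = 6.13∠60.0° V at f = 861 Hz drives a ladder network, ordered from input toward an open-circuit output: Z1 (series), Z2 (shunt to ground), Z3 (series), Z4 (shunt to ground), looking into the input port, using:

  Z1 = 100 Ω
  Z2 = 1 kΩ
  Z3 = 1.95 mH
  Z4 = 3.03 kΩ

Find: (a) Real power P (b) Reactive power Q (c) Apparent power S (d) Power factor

Step 1 — Angular frequency: ω = 2π·f = 2π·861 = 5410 rad/s.
Step 2 — Component impedances:
  Z1: Z = R = 100 Ω
  Z2: Z = R = 1000 Ω
  Z3: Z = jωL = j·5410·0.00195 = 0 + j10.55 Ω
  Z4: Z = R = 3030 Ω
Step 3 — Ladder network (open output): work backward from the far end, alternating series and parallel combinations. Z_in = 851.9 + j0.6495 Ω = 851.9∠0.0° Ω.
Step 4 — Source phasor: V = 6.13∠60.0° V = 3.065 + j5.309 V.
Step 5 — Current: I = V / Z = 0.003603 + j0.006229 A = 0.007196∠60.0° A.
Step 6 — Complex power: S = V·I* = 0.04411 + j3.363e-05 VA.
Step 7 — Real power: P = Re(S) = 0.04411 W.
Step 8 — Reactive power: Q = Im(S) = 3.363e-05 VAR.
Step 9 — Apparent power: |S| = 0.04411 VA.
Step 10 — Power factor: PF = P/|S| = 1 (lagging).

(a) P = 0.04411 W  (b) Q = 3.363e-05 VAR  (c) S = 0.04411 VA  (d) PF = 1 (lagging)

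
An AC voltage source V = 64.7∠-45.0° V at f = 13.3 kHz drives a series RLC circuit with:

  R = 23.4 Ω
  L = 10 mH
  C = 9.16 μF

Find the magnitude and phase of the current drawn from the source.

Step 1 — Angular frequency: ω = 2π·f = 2π·1.33e+04 = 8.357e+04 rad/s.
Step 2 — Component impedances:
  R: Z = R = 23.4 Ω
  L: Z = jωL = j·8.357e+04·0.01 = 0 + j835.7 Ω
  C: Z = 1/(jωC) = -j/(ω·C) = 0 - j1.306 Ω
Step 3 — Series combination: Z_total = R + L + C = 23.4 + j834.4 Ω = 834.7∠88.4° Ω.
Step 4 — Source phasor: V = 64.7∠-45.0° V = 45.75 - j45.75 V.
Step 5 — Ohm's law: I = V / Z_total = (45.75 - j45.75) / (23.4 + j834.4) = -0.05325 - j0.05633 A.
Step 6 — Convert to polar: |I| = 0.07751 A, ∠I = -133.4°.

I = 0.07751∠-133.4° A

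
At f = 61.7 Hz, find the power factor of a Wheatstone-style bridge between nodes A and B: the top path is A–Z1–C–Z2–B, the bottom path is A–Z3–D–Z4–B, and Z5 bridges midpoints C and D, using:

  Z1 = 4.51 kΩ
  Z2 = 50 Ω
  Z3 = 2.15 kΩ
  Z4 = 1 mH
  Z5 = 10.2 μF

Step 1 — Angular frequency: ω = 2π·f = 2π·61.7 = 387.7 rad/s.
Step 2 — Component impedances:
  Z1: Z = R = 4510 Ω
  Z2: Z = R = 50 Ω
  Z3: Z = R = 2150 Ω
  Z4: Z = jωL = j·387.7·0.001 = 0 + j0.3877 Ω
  Z5: Z = 1/(jωC) = -j/(ω·C) = 0 - j252.9 Ω
Step 3 — Bridge requires nodal analysis (the Z5 bridge couples midpoints C and D, so the two paths cannot be reduced to a simple series/parallel combination). Setting node B to ground and injecting 1 A at node A, the 3-node admittance system at A, C, D solves to V_A = Z_AB = 1461 - j0.7931 Ω = 1461∠-0.0° Ω.
Step 4 — Power factor: PF = cos(φ) = Re(Z)/|Z| = 1461/1461 = 1.
Step 5 — Type: Im(Z) = -0.7931 ⇒ leading (phase φ = -0.0°).

PF = 1 (leading, φ = -0.0°)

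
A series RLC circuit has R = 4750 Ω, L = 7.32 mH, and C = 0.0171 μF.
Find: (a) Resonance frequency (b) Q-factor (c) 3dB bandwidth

Step 1 — Resonance: ω₀ = 1/√(LC) = 1/√(0.00732·1.71e-08) = 8.938e+04 rad/s.
Step 2 — f₀ = ω₀/(2π) = 1.423e+04 Hz.
Step 3 — Series Q: Q = ω₀L/R = 8.938e+04·0.00732/4750 = 0.1377.
Step 4 — Bandwidth: Δω = ω₀/Q = 6.489e+05 rad/s; BW = Δω/(2π) = 1.033e+05 Hz.

(a) f₀ = 1.423e+04 Hz  (b) Q = 0.1377  (c) BW = 1.033e+05 Hz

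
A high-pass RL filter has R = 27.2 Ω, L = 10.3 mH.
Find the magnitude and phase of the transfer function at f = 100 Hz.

Step 1 — Angular frequency: ω = 2π·100 = 628.3 rad/s.
Step 2 — Transfer function: H(jω) = jωL/(R + jωL).
Step 3 — Numerator jωL = j·6.472; denominator R + jωL = 27.2 + j6.472.
Step 4 — H = 0.05358 + j0.2252.
Step 5 — Magnitude: |H| = 0.2315 (-12.7 dB); phase: φ = 76.6°.

|H| = 0.2315 (-12.7 dB), φ = 76.6°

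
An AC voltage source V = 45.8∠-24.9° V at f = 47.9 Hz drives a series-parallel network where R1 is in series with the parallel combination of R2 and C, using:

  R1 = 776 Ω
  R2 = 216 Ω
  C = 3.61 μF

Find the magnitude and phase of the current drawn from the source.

Step 1 — Angular frequency: ω = 2π·f = 2π·47.9 = 301 rad/s.
Step 2 — Component impedances:
  R1: Z = R = 776 Ω
  R2: Z = R = 216 Ω
  C: Z = 1/(jωC) = -j/(ω·C) = 0 - j920.4 Ω
Step 3 — Parallel branch: R2 || C = 1/(1/R2 + 1/C) = 204.7 - j48.04 Ω.
Step 4 — Series with R1: Z_total = R1 + (R2 || C) = 980.7 - j48.04 Ω = 981.9∠-2.8° Ω.
Step 5 — Source phasor: V = 45.8∠-24.9° V = 41.54 - j19.28 V.
Step 6 — Ohm's law: I = V / Z_total = (41.54 - j19.28) / (980.7 - j48.04) = 0.04322 - j0.01755 A.
Step 7 — Convert to polar: |I| = 0.04664 A, ∠I = -22.1°.

I = 0.04664∠-22.1° A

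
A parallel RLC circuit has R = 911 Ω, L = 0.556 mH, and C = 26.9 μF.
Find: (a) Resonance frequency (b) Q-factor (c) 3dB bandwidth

Step 1 — Resonance: ω₀ = 1/√(LC) = 1/√(0.000556·2.69e-05) = 8177 rad/s.
Step 2 — f₀ = ω₀/(2π) = 1301 Hz.
Step 3 — Parallel Q: Q = R/(ω₀L) = 911/(8177·0.000556) = 200.4.
Step 4 — Bandwidth: Δω = ω₀/Q = 40.81 rad/s; BW = Δω/(2π) = 6.495 Hz.

(a) f₀ = 1301 Hz  (b) Q = 200.4  (c) BW = 6.495 Hz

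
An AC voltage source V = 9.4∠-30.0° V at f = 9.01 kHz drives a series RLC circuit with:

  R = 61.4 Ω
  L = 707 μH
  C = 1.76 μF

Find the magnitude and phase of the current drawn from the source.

Step 1 — Angular frequency: ω = 2π·f = 2π·9010 = 5.661e+04 rad/s.
Step 2 — Component impedances:
  R: Z = R = 61.4 Ω
  L: Z = jωL = j·5.661e+04·0.000707 = 0 + j40.02 Ω
  C: Z = 1/(jωC) = -j/(ω·C) = 0 - j10.04 Ω
Step 3 — Series combination: Z_total = R + L + C = 61.4 + j29.99 Ω = 68.33∠26.0° Ω.
Step 4 — Source phasor: V = 9.4∠-30.0° V = 8.141 - j4.7 V.
Step 5 — Ohm's law: I = V / Z_total = (8.141 - j4.7) / (61.4 + j29.99) = 0.07686 - j0.1141 A.
Step 6 — Convert to polar: |I| = 0.1376 A, ∠I = -56.0°.

I = 0.1376∠-56.0° A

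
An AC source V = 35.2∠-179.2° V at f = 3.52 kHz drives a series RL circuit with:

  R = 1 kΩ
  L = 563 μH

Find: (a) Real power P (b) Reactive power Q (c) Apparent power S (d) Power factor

Step 1 — Angular frequency: ω = 2π·f = 2π·3520 = 2.212e+04 rad/s.
Step 2 — Component impedances:
  R: Z = R = 1000 Ω
  L: Z = jωL = j·2.212e+04·0.000563 = 0 + j12.45 Ω
Step 3 — Series combination: Z_total = R + L = 1000 + j12.45 Ω = 1000∠0.7° Ω.
Step 4 — Source phasor: V = 35.2∠-179.2° V = -35.2 - j0.4915 V.
Step 5 — Current: I = V / Z = -0.0352 - j5.32e-05 A = 0.0352∠-179.9° A.
Step 6 — Complex power: S = V·I* = 1.239 + j0.01543 VA.
Step 7 — Real power: P = Re(S) = 1.239 W.
Step 8 — Reactive power: Q = Im(S) = 0.01543 VAR.
Step 9 — Apparent power: |S| = 1.239 VA.
Step 10 — Power factor: PF = P/|S| = 0.9999 (lagging).

(a) P = 1.239 W  (b) Q = 0.01543 VAR  (c) S = 1.239 VA  (d) PF = 0.9999 (lagging)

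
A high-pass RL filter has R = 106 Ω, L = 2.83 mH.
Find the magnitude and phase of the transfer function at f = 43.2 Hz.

Step 1 — Angular frequency: ω = 2π·43.2 = 271.4 rad/s.
Step 2 — Transfer function: H(jω) = jωL/(R + jωL).
Step 3 — Numerator jωL = j·0.7682; denominator R + jωL = 106 + j0.7682.
Step 4 — H = 5.251e-05 + j0.007246.
Step 5 — Magnitude: |H| = 0.007247 (-42.8 dB); phase: φ = 89.6°.

|H| = 0.007247 (-42.8 dB), φ = 89.6°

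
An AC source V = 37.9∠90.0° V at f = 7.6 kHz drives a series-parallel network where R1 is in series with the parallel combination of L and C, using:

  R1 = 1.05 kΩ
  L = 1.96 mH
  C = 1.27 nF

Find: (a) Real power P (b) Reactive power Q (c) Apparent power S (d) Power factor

Step 1 — Angular frequency: ω = 2π·f = 2π·7600 = 4.775e+04 rad/s.
Step 2 — Component impedances:
  R1: Z = R = 1050 Ω
  L: Z = jωL = j·4.775e+04·0.00196 = 0 + j93.59 Ω
  C: Z = 1/(jωC) = -j/(ω·C) = 0 - j1.649e+04 Ω
Step 3 — Parallel branch: L || C = 1/(1/L + 1/C) = 0 + j94.13 Ω.
Step 4 — Series with R1: Z_total = R1 + (L || C) = 1050 + j94.13 Ω = 1054∠5.1° Ω.
Step 5 — Source phasor: V = 37.9∠90.0° V = 0 + j37.9 V.
Step 6 — Current: I = V / Z = 0.00321 + j0.03581 A = 0.03595∠84.9° A.
Step 7 — Complex power: S = V·I* = 1.357 + j0.1217 VA.
Step 8 — Real power: P = Re(S) = 1.357 W.
Step 9 — Reactive power: Q = Im(S) = 0.1217 VAR.
Step 10 — Apparent power: |S| = 1.363 VA.
Step 11 — Power factor: PF = P/|S| = 0.996 (lagging).

(a) P = 1.357 W  (b) Q = 0.1217 VAR  (c) S = 1.363 VA  (d) PF = 0.996 (lagging)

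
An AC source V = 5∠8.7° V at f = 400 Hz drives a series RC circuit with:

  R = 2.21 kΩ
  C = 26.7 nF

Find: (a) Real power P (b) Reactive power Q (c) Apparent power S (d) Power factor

Step 1 — Angular frequency: ω = 2π·f = 2π·400 = 2513 rad/s.
Step 2 — Component impedances:
  R: Z = R = 2210 Ω
  C: Z = 1/(jωC) = -j/(ω·C) = 0 - j1.49e+04 Ω
Step 3 — Series combination: Z_total = R + C = 2210 - j1.49e+04 Ω = 1.507e+04∠-81.6° Ω.
Step 4 — Source phasor: V = 5∠8.7° V = 4.942 + j0.7563 V.
Step 5 — Current: I = V / Z = -1.532e-06 + j0.0003319 A = 0.0003319∠90.3° A.
Step 6 — Complex power: S = V·I* = 0.0002434 - j0.001642 VA.
Step 7 — Real power: P = Re(S) = 0.0002434 W.
Step 8 — Reactive power: Q = Im(S) = -0.001642 VAR.
Step 9 — Apparent power: |S| = 0.001659 VA.
Step 10 — Power factor: PF = P/|S| = 0.1467 (leading).

(a) P = 0.0002434 W  (b) Q = -0.001642 VAR  (c) S = 0.001659 VA  (d) PF = 0.1467 (leading)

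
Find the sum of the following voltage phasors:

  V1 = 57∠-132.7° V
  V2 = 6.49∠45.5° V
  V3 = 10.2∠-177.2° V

Step 1 — Convert each phasor to rectangular form:
  V1 = 57·(cos(-132.7°) + j·sin(-132.7°)) = -38.66 - j41.89 V
  V2 = 6.49·(cos(45.5°) + j·sin(45.5°)) = 4.549 + j4.629 V
  V3 = 10.2·(cos(-177.2°) + j·sin(-177.2°)) = -10.19 - j0.4983 V
Step 2 — Sum components: V_total = -44.29 - j37.76 V.
Step 3 — Convert to polar: |V_total| = 58.2 V, ∠V_total = -139.6°.

V_total = 58.2∠-139.6° V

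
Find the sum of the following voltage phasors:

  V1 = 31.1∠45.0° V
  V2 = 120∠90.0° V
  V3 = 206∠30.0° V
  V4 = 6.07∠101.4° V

Step 1 — Convert each phasor to rectangular form:
  V1 = 31.1·(cos(45.0°) + j·sin(45.0°)) = 21.99 + j21.99 V
  V2 = 120·(cos(90.0°) + j·sin(90.0°)) = 0 + j120 V
  V3 = 206·(cos(30.0°) + j·sin(30.0°)) = 178.4 + j103 V
  V4 = 6.07·(cos(101.4°) + j·sin(101.4°)) = -1.2 + j5.95 V
Step 2 — Sum components: V_total = 199.2 + j250.9 V.
Step 3 — Convert to polar: |V_total| = 320.4 V, ∠V_total = 51.6°.

V_total = 320.4∠51.6° V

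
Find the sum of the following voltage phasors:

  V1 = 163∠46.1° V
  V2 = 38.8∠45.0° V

Step 1 — Convert each phasor to rectangular form:
  V1 = 163·(cos(46.1°) + j·sin(46.1°)) = 113 + j117.4 V
  V2 = 38.8·(cos(45.0°) + j·sin(45.0°)) = 27.44 + j27.44 V
Step 2 — Sum components: V_total = 140.5 + j144.9 V.
Step 3 — Convert to polar: |V_total| = 201.8 V, ∠V_total = 45.9°.

V_total = 201.8∠45.9° V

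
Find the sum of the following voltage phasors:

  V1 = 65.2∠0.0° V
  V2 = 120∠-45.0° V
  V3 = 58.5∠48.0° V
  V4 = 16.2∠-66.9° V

Step 1 — Convert each phasor to rectangular form:
  V1 = 65.2·(cos(0.0°) + j·sin(0.0°)) = 65.2 V
  V2 = 120·(cos(-45.0°) + j·sin(-45.0°)) = 84.85 - j84.85 V
  V3 = 58.5·(cos(48.0°) + j·sin(48.0°)) = 39.14 + j43.47 V
  V4 = 16.2·(cos(-66.9°) + j·sin(-66.9°)) = 6.356 - j14.9 V
Step 2 — Sum components: V_total = 195.6 - j56.28 V.
Step 3 — Convert to polar: |V_total| = 203.5 V, ∠V_total = -16.1°.

V_total = 203.5∠-16.1° V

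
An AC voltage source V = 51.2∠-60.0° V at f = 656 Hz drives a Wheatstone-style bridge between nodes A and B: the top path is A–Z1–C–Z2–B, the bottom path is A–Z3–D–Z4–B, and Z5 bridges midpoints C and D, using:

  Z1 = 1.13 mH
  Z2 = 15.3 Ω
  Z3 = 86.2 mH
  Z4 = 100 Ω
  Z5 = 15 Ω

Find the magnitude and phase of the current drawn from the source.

Step 1 — Angular frequency: ω = 2π·f = 2π·656 = 4122 rad/s.
Step 2 — Component impedances:
  Z1: Z = jωL = j·4122·0.00113 = 0 + j4.658 Ω
  Z2: Z = R = 15.3 Ω
  Z3: Z = jωL = j·4122·0.0862 = 0 + j355.3 Ω
  Z4: Z = R = 100 Ω
  Z5: Z = R = 15 Ω
Step 3 — Bridge requires nodal analysis (the Z5 bridge couples midpoints C and D, so the two paths cannot be reduced to a simple series/parallel combination). Setting node B to ground and injecting 1 A at node A, the 3-node admittance system at A, C, D solves to V_A = Z_AB = 13.46 + j4.604 Ω = 14.23∠18.9° Ω.
Step 4 — Source phasor: V = 51.2∠-60.0° V = 25.6 - j44.34 V.
Step 5 — Ohm's law: I = V / Z_total = (25.6 - j44.34) / (13.46 + j4.604) = 0.6939 - j3.532 A.
Step 6 — Convert to polar: |I| = 3.599 A, ∠I = -78.9°.

I = 3.599∠-78.9° A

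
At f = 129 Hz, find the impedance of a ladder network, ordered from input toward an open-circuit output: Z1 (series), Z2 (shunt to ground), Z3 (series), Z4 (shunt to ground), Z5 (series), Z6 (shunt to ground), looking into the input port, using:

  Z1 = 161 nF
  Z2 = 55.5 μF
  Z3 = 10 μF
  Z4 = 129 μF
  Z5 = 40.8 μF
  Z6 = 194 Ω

Step 1 — Angular frequency: ω = 2π·f = 2π·129 = 810.5 rad/s.
Step 2 — Component impedances:
  Z1: Z = 1/(jωC) = -j/(ω·C) = 0 - j7663 Ω
  Z2: Z = 1/(jωC) = -j/(ω·C) = 0 - j22.23 Ω
  Z3: Z = 1/(jωC) = -j/(ω·C) = 0 - j123.4 Ω
  Z4: Z = 1/(jωC) = -j/(ω·C) = 0 - j9.564 Ω
  Z5: Z = 1/(jωC) = -j/(ω·C) = 0 - j30.24 Ω
  Z6: Z = R = 194 Ω
Step 3 — Ladder network (open output): work backward from the far end, alternating series and parallel combinations. Z_in = 0.009297 - j7682 Ω = 7682∠-90.0° Ω.

Z = 0.009297 - j7682 Ω = 7682∠-90.0° Ω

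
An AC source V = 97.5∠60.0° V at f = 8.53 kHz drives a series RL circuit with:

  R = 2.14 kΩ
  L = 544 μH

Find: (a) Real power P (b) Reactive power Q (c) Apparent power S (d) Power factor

Step 1 — Angular frequency: ω = 2π·f = 2π·8530 = 5.36e+04 rad/s.
Step 2 — Component impedances:
  R: Z = R = 2140 Ω
  L: Z = jωL = j·5.36e+04·0.000544 = 0 + j29.16 Ω
Step 3 — Series combination: Z_total = R + L = 2140 + j29.16 Ω = 2140∠0.8° Ω.
Step 4 — Source phasor: V = 97.5∠60.0° V = 48.75 + j84.44 V.
Step 5 — Current: I = V / Z = 0.02331 + j0.03914 A = 0.04556∠59.2° A.
Step 6 — Complex power: S = V·I* = 4.441 + j0.06051 VA.
Step 7 — Real power: P = Re(S) = 4.441 W.
Step 8 — Reactive power: Q = Im(S) = 0.06051 VAR.
Step 9 — Apparent power: |S| = 4.442 VA.
Step 10 — Power factor: PF = P/|S| = 0.9999 (lagging).

(a) P = 4.441 W  (b) Q = 0.06051 VAR  (c) S = 4.442 VA  (d) PF = 0.9999 (lagging)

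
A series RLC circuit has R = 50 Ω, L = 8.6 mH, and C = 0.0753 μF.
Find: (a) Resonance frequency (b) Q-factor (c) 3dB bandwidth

Step 1 — Resonance: ω₀ = 1/√(LC) = 1/√(0.0086·7.53e-08) = 3.93e+04 rad/s.
Step 2 — f₀ = ω₀/(2π) = 6254 Hz.
Step 3 — Series Q: Q = ω₀L/R = 3.93e+04·0.0086/50 = 6.759.
Step 4 — Bandwidth: Δω = ω₀/Q = 5814 rad/s; BW = Δω/(2π) = 925.3 Hz.

(a) f₀ = 6254 Hz  (b) Q = 6.759  (c) BW = 925.3 Hz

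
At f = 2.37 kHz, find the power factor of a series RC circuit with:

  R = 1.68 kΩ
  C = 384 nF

Step 1 — Angular frequency: ω = 2π·f = 2π·2370 = 1.489e+04 rad/s.
Step 2 — Component impedances:
  R: Z = R = 1680 Ω
  C: Z = 1/(jωC) = -j/(ω·C) = 0 - j174.9 Ω
Step 3 — Series combination: Z_total = R + C = 1680 - j174.9 Ω = 1689∠-5.9° Ω.
Step 4 — Power factor: PF = cos(φ) = Re(Z)/|Z| = 1680/1689.1 = 0.9946.
Step 5 — Type: Im(Z) = -174.9 ⇒ leading (phase φ = -5.9°).

PF = 0.9946 (leading, φ = -5.9°)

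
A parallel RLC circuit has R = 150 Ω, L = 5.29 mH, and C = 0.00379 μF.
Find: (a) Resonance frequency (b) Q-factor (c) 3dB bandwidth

Step 1 — Resonance: ω₀ = 1/√(LC) = 1/√(0.00529·3.79e-09) = 2.233e+05 rad/s.
Step 2 — f₀ = ω₀/(2π) = 3.554e+04 Hz.
Step 3 — Parallel Q: Q = R/(ω₀L) = 150/(2.233e+05·0.00529) = 0.127.
Step 4 — Bandwidth: Δω = ω₀/Q = 1.759e+06 rad/s; BW = Δω/(2π) = 2.8e+05 Hz.

(a) f₀ = 3.554e+04 Hz  (b) Q = 0.127  (c) BW = 2.8e+05 Hz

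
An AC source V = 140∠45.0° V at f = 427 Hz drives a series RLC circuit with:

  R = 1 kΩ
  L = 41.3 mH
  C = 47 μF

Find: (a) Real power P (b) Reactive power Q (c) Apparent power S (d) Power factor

Step 1 — Angular frequency: ω = 2π·f = 2π·427 = 2683 rad/s.
Step 2 — Component impedances:
  R: Z = R = 1000 Ω
  L: Z = jωL = j·2683·0.0413 = 0 + j110.8 Ω
  C: Z = 1/(jωC) = -j/(ω·C) = 0 - j7.93 Ω
Step 3 — Series combination: Z_total = R + L + C = 1000 + j102.9 Ω = 1005∠5.9° Ω.
Step 4 — Source phasor: V = 140∠45.0° V = 98.99 + j98.99 V.
Step 5 — Current: I = V / Z = 0.108 + j0.08788 A = 0.1393∠39.1° A.
Step 6 — Complex power: S = V·I* = 19.39 + j1.995 VA.
Step 7 — Real power: P = Re(S) = 19.39 W.
Step 8 — Reactive power: Q = Im(S) = 1.995 VAR.
Step 9 — Apparent power: |S| = 19.5 VA.
Step 10 — Power factor: PF = P/|S| = 0.9948 (lagging).

(a) P = 19.39 W  (b) Q = 1.995 VAR  (c) S = 19.5 VA  (d) PF = 0.9948 (lagging)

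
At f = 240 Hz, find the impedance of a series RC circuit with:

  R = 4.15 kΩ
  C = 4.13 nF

Step 1 — Angular frequency: ω = 2π·f = 2π·240 = 1508 rad/s.
Step 2 — Component impedances:
  R: Z = R = 4150 Ω
  C: Z = 1/(jωC) = -j/(ω·C) = 0 - j1.606e+05 Ω
Step 3 — Series combination: Z_total = R + C = 4150 - j1.606e+05 Ω = 1.606e+05∠-88.5° Ω.

Z = 4150 - j1.606e+05 Ω = 1.606e+05∠-88.5° Ω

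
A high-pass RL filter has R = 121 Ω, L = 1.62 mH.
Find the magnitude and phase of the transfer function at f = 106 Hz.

Step 1 — Angular frequency: ω = 2π·106 = 666 rad/s.
Step 2 — Transfer function: H(jω) = jωL/(R + jωL).
Step 3 — Numerator jωL = j·1.079; denominator R + jωL = 121 + j1.079.
Step 4 — H = 7.951e-05 + j0.008916.
Step 5 — Magnitude: |H| = 0.008917 (-41.0 dB); phase: φ = 89.5°.

|H| = 0.008917 (-41.0 dB), φ = 89.5°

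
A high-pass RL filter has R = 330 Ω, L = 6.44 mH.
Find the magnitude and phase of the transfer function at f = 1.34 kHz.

Step 1 — Angular frequency: ω = 2π·1340 = 8419 rad/s.
Step 2 — Transfer function: H(jω) = jωL/(R + jωL).
Step 3 — Numerator jωL = j·54.22; denominator R + jωL = 330 + j54.22.
Step 4 — H = 0.02629 + j0.16.
Step 5 — Magnitude: |H| = 0.1621 (-15.8 dB); phase: φ = 80.7°.

|H| = 0.1621 (-15.8 dB), φ = 80.7°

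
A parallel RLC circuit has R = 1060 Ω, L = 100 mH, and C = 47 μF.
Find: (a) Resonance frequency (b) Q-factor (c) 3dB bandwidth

Step 1 — Resonance: ω₀ = 1/√(LC) = 1/√(0.1·4.7e-05) = 461.3 rad/s.
Step 2 — f₀ = ω₀/(2π) = 73.41 Hz.
Step 3 — Parallel Q: Q = R/(ω₀L) = 1060/(461.3·0.1) = 22.98.
Step 4 — Bandwidth: Δω = ω₀/Q = 20.07 rad/s; BW = Δω/(2π) = 3.195 Hz.

(a) f₀ = 73.41 Hz  (b) Q = 22.98  (c) BW = 3.195 Hz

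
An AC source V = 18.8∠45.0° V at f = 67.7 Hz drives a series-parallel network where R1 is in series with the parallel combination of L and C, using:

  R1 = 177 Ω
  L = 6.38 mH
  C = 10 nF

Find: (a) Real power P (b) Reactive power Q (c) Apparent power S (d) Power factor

Step 1 — Angular frequency: ω = 2π·f = 2π·67.7 = 425.4 rad/s.
Step 2 — Component impedances:
  R1: Z = R = 177 Ω
  L: Z = jωL = j·425.4·0.00638 = 0 + j2.714 Ω
  C: Z = 1/(jωC) = -j/(ω·C) = 0 - j2.351e+05 Ω
Step 3 — Parallel branch: L || C = 1/(1/L + 1/C) = 0 + j2.714 Ω.
Step 4 — Series with R1: Z_total = R1 + (L || C) = 177 + j2.714 Ω = 177∠0.9° Ω.
Step 5 — Source phasor: V = 18.8∠45.0° V = 13.29 + j13.29 V.
Step 6 — Current: I = V / Z = 0.07624 + j0.07394 A = 0.1062∠44.1° A.
Step 7 — Complex power: S = V·I* = 1.996 + j0.03061 VA.
Step 8 — Real power: P = Re(S) = 1.996 W.
Step 9 — Reactive power: Q = Im(S) = 0.03061 VAR.
Step 10 — Apparent power: |S| = 1.997 VA.
Step 11 — Power factor: PF = P/|S| = 0.9999 (lagging).

(a) P = 1.996 W  (b) Q = 0.03061 VAR  (c) S = 1.997 VA  (d) PF = 0.9999 (lagging)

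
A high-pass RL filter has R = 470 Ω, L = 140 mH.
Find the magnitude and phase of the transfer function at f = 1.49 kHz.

Step 1 — Angular frequency: ω = 2π·1490 = 9362 rad/s.
Step 2 — Transfer function: H(jω) = jωL/(R + jωL).
Step 3 — Numerator jωL = j·1311; denominator R + jωL = 470 + j1311.
Step 4 — H = 0.8861 + j0.3177.
Step 5 — Magnitude: |H| = 0.9413 (-0.5 dB); phase: φ = 19.7°.

|H| = 0.9413 (-0.5 dB), φ = 19.7°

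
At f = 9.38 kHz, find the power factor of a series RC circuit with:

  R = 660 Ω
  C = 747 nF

Step 1 — Angular frequency: ω = 2π·f = 2π·9380 = 5.894e+04 rad/s.
Step 2 — Component impedances:
  R: Z = R = 660 Ω
  C: Z = 1/(jωC) = -j/(ω·C) = 0 - j22.71 Ω
Step 3 — Series combination: Z_total = R + C = 660 - j22.71 Ω = 660.4∠-2.0° Ω.
Step 4 — Power factor: PF = cos(φ) = Re(Z)/|Z| = 660/660.4 = 0.9994.
Step 5 — Type: Im(Z) = -22.71 ⇒ leading (phase φ = -2.0°).

PF = 0.9994 (leading, φ = -2.0°)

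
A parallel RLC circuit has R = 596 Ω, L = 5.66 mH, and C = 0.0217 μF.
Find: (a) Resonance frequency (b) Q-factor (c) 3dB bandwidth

Step 1 — Resonance: ω₀ = 1/√(LC) = 1/√(0.00566·2.17e-08) = 9.023e+04 rad/s.
Step 2 — f₀ = ω₀/(2π) = 1.436e+04 Hz.
Step 3 — Parallel Q: Q = R/(ω₀L) = 596/(9.023e+04·0.00566) = 1.167.
Step 4 — Bandwidth: Δω = ω₀/Q = 7.732e+04 rad/s; BW = Δω/(2π) = 1.231e+04 Hz.

(a) f₀ = 1.436e+04 Hz  (b) Q = 1.167  (c) BW = 1.231e+04 Hz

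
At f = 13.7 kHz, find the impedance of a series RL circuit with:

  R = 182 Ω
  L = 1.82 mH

Step 1 — Angular frequency: ω = 2π·f = 2π·1.37e+04 = 8.608e+04 rad/s.
Step 2 — Component impedances:
  R: Z = R = 182 Ω
  L: Z = jωL = j·8.608e+04·0.00182 = 0 + j156.7 Ω
Step 3 — Series combination: Z_total = R + L = 182 + j156.7 Ω = 240.1∠40.7° Ω.

Z = 182 + j156.7 Ω = 240.1∠40.7° Ω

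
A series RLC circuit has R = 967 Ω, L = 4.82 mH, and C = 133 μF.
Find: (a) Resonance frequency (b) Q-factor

Step 1 — Resonance condition Im(Z)=0 gives ω₀ = 1/√(LC).
Step 2 — ω₀ = 1/√(0.00482·0.000133) = 1249 rad/s.
Step 3 — f₀ = ω₀/(2π) = 198.8 Hz.
Step 4 — Series Q: Q = ω₀L/R = 1249·0.00482/967 = 0.006225.

(a) f₀ = 198.8 Hz  (b) Q = 0.006225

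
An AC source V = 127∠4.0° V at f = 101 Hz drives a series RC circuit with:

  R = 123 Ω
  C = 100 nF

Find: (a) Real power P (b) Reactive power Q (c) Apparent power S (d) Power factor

Step 1 — Angular frequency: ω = 2π·f = 2π·101 = 634.6 rad/s.
Step 2 — Component impedances:
  R: Z = R = 123 Ω
  C: Z = 1/(jωC) = -j/(ω·C) = 0 - j1.576e+04 Ω
Step 3 — Series combination: Z_total = R + C = 123 - j1.576e+04 Ω = 1.576e+04∠-89.6° Ω.
Step 4 — Source phasor: V = 127∠4.0° V = 126.7 + j8.859 V.
Step 5 — Current: I = V / Z = -0.0004994 + j0.008044 A = 0.008059∠93.6° A.
Step 6 — Complex power: S = V·I* = 0.007989 - j1.023 VA.
Step 7 — Real power: P = Re(S) = 0.007989 W.
Step 8 — Reactive power: Q = Im(S) = -1.023 VAR.
Step 9 — Apparent power: |S| = 1.024 VA.
Step 10 — Power factor: PF = P/|S| = 0.007805 (leading).

(a) P = 0.007989 W  (b) Q = -1.023 VAR  (c) S = 1.024 VA  (d) PF = 0.007805 (leading)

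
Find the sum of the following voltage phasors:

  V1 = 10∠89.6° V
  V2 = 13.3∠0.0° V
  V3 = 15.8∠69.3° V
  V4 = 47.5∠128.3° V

Step 1 — Convert each phasor to rectangular form:
  V1 = 10·(cos(89.6°) + j·sin(89.6°)) = 0.06981 + j10 V
  V2 = 13.3·(cos(0.0°) + j·sin(0.0°)) = 13.3 V
  V3 = 15.8·(cos(69.3°) + j·sin(69.3°)) = 5.585 + j14.78 V
  V4 = 47.5·(cos(128.3°) + j·sin(128.3°)) = -29.44 + j37.28 V
Step 2 — Sum components: V_total = -10.48 + j62.06 V.
Step 3 — Convert to polar: |V_total| = 62.94 V, ∠V_total = 99.6°.

V_total = 62.94∠99.6° V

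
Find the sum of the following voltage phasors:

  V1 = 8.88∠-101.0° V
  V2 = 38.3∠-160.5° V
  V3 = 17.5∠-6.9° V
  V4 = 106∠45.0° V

Step 1 — Convert each phasor to rectangular form:
  V1 = 8.88·(cos(-101.0°) + j·sin(-101.0°)) = -1.694 - j8.717 V
  V2 = 38.3·(cos(-160.5°) + j·sin(-160.5°)) = -36.1 - j12.78 V
  V3 = 17.5·(cos(-6.9°) + j·sin(-6.9°)) = 17.37 - j2.102 V
  V4 = 106·(cos(45.0°) + j·sin(45.0°)) = 74.95 + j74.95 V
Step 2 — Sum components: V_total = 54.53 + j51.35 V.
Step 3 — Convert to polar: |V_total| = 74.9 V, ∠V_total = 43.3°.

V_total = 74.9∠43.3° V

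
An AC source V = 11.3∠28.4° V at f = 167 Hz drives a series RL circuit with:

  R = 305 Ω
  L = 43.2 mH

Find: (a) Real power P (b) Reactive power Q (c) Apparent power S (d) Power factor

Step 1 — Angular frequency: ω = 2π·f = 2π·167 = 1049 rad/s.
Step 2 — Component impedances:
  R: Z = R = 305 Ω
  L: Z = jωL = j·1049·0.0432 = 0 + j45.33 Ω
Step 3 — Series combination: Z_total = R + L = 305 + j45.33 Ω = 308.4∠8.5° Ω.
Step 4 — Source phasor: V = 11.3∠28.4° V = 9.94 + j5.375 V.
Step 5 — Current: I = V / Z = 0.03445 + j0.0125 A = 0.03665∠19.9° A.
Step 6 — Complex power: S = V·I* = 0.4096 + j0.06088 VA.
Step 7 — Real power: P = Re(S) = 0.4096 W.
Step 8 — Reactive power: Q = Im(S) = 0.06088 VAR.
Step 9 — Apparent power: |S| = 0.4141 VA.
Step 10 — Power factor: PF = P/|S| = 0.9891 (lagging).

(a) P = 0.4096 W  (b) Q = 0.06088 VAR  (c) S = 0.4141 VA  (d) PF = 0.9891 (lagging)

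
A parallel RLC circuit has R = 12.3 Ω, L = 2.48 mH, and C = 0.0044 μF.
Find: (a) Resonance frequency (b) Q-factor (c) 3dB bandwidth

Step 1 — Resonance: ω₀ = 1/√(LC) = 1/√(0.00248·4.4e-09) = 3.027e+05 rad/s.
Step 2 — f₀ = ω₀/(2π) = 4.818e+04 Hz.
Step 3 — Parallel Q: Q = R/(ω₀L) = 12.3/(3.027e+05·0.00248) = 0.01638.
Step 4 — Bandwidth: Δω = ω₀/Q = 1.848e+07 rad/s; BW = Δω/(2π) = 2.941e+06 Hz.

(a) f₀ = 4.818e+04 Hz  (b) Q = 0.01638  (c) BW = 2.941e+06 Hz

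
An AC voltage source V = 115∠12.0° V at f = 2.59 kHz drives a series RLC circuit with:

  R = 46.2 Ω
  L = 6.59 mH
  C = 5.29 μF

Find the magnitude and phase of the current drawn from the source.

Step 1 — Angular frequency: ω = 2π·f = 2π·2590 = 1.627e+04 rad/s.
Step 2 — Component impedances:
  R: Z = R = 46.2 Ω
  L: Z = jωL = j·1.627e+04·0.00659 = 0 + j107.2 Ω
  C: Z = 1/(jωC) = -j/(ω·C) = 0 - j11.62 Ω
Step 3 — Series combination: Z_total = R + L + C = 46.2 + j95.63 Ω = 106.2∠64.2° Ω.
Step 4 — Source phasor: V = 115∠12.0° V = 112.5 + j23.91 V.
Step 5 — Ohm's law: I = V / Z_total = (112.5 + j23.91) / (46.2 + j95.63) = 0.6635 - j0.8558 A.
Step 6 — Convert to polar: |I| = 1.083 A, ∠I = -52.2°.

I = 1.083∠-52.2° A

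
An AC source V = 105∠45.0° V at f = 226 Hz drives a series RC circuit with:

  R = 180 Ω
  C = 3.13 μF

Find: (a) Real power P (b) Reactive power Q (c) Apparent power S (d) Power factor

Step 1 — Angular frequency: ω = 2π·f = 2π·226 = 1420 rad/s.
Step 2 — Component impedances:
  R: Z = R = 180 Ω
  C: Z = 1/(jωC) = -j/(ω·C) = 0 - j225 Ω
Step 3 — Series combination: Z_total = R + C = 180 - j225 Ω = 288.1∠-51.3° Ω.
Step 4 — Source phasor: V = 105∠45.0° V = 74.25 + j74.25 V.
Step 5 — Current: I = V / Z = -0.04024 + j0.3622 A = 0.3644∠96.3° A.
Step 6 — Complex power: S = V·I* = 23.9 - j29.88 VA.
Step 7 — Real power: P = Re(S) = 23.9 W.
Step 8 — Reactive power: Q = Im(S) = -29.88 VAR.
Step 9 — Apparent power: |S| = 38.26 VA.
Step 10 — Power factor: PF = P/|S| = 0.6247 (leading).

(a) P = 23.9 W  (b) Q = -29.88 VAR  (c) S = 38.26 VA  (d) PF = 0.6247 (leading)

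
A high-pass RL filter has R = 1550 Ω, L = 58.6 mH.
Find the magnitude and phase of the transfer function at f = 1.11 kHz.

Step 1 — Angular frequency: ω = 2π·1110 = 6974 rad/s.
Step 2 — Transfer function: H(jω) = jωL/(R + jωL).
Step 3 — Numerator jωL = j·408.7; denominator R + jωL = 1550 + j408.7.
Step 4 — H = 0.06501 + j0.2465.
Step 5 — Magnitude: |H| = 0.255 (-11.9 dB); phase: φ = 75.2°.

|H| = 0.255 (-11.9 dB), φ = 75.2°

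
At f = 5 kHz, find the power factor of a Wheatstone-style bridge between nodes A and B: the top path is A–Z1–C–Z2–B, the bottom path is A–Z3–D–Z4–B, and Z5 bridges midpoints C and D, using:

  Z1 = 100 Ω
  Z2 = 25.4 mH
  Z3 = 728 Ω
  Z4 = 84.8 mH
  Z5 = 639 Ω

Step 1 — Angular frequency: ω = 2π·f = 2π·5000 = 3.142e+04 rad/s.
Step 2 — Component impedances:
  Z1: Z = R = 100 Ω
  Z2: Z = jωL = j·3.142e+04·0.0254 = 0 + j798 Ω
  Z3: Z = R = 728 Ω
  Z4: Z = jωL = j·3.142e+04·0.0848 = 0 + j2664 Ω
  Z5: Z = R = 639 Ω
Step 3 — Bridge requires nodal analysis (the Z5 bridge couples midpoints C and D, so the two paths cannot be reduced to a simple series/parallel combination). Setting node B to ground and injecting 1 A at node A, the 3-node admittance system at A, C, D solves to V_A = Z_AB = 92.22 + j614.5 Ω = 621.4∠81.5° Ω.
Step 4 — Power factor: PF = cos(φ) = Re(Z)/|Z| = 92.22/621.4 = 0.1484.
Step 5 — Type: Im(Z) = 614.5 ⇒ lagging (phase φ = 81.5°).

PF = 0.1484 (lagging, φ = 81.5°)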